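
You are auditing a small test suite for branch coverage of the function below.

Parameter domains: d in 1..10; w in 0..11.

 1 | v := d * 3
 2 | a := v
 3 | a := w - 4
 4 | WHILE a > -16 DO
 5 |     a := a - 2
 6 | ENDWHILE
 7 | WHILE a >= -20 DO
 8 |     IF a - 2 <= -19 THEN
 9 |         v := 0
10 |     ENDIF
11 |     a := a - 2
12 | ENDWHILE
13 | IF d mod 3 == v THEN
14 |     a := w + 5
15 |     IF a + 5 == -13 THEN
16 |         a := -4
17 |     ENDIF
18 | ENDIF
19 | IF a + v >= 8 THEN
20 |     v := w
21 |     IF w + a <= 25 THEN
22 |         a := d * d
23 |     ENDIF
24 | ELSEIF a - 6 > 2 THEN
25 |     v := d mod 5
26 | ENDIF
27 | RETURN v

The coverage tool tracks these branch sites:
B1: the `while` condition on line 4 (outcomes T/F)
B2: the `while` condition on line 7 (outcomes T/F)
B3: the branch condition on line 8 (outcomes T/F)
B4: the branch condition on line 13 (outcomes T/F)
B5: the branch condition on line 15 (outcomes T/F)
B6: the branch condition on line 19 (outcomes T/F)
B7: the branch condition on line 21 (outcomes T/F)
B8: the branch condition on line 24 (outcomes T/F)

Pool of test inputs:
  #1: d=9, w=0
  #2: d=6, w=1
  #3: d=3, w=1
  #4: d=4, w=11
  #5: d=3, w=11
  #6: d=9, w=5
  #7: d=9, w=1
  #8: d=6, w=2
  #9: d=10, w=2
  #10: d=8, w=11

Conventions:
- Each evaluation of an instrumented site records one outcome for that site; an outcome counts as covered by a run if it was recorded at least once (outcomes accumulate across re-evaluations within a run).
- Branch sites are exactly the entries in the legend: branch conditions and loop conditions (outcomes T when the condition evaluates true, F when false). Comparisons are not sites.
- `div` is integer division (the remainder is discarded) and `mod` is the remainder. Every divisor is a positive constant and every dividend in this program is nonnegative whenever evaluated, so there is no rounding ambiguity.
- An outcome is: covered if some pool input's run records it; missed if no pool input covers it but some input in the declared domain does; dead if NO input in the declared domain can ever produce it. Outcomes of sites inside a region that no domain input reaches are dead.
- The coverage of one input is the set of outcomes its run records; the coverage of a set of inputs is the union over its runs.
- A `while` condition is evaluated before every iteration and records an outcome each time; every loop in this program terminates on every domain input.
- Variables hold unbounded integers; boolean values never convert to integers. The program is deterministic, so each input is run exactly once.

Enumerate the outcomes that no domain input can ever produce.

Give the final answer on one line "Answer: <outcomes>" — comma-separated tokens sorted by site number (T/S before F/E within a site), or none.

running all 120 domain inputs and tallying outcomes:
  B5=T: zero occurrences over every domain input -> dead
  B8=T: zero occurrences over every domain input -> dead
  reachable outcomes have witnesses, e.g. B1=T (e.g. d=1, w=0), B1=F (e.g. d=1, w=0), B2=T (e.g. d=1, w=0), B2=F (e.g. d=1, w=0)

Answer: B5=T, B8=T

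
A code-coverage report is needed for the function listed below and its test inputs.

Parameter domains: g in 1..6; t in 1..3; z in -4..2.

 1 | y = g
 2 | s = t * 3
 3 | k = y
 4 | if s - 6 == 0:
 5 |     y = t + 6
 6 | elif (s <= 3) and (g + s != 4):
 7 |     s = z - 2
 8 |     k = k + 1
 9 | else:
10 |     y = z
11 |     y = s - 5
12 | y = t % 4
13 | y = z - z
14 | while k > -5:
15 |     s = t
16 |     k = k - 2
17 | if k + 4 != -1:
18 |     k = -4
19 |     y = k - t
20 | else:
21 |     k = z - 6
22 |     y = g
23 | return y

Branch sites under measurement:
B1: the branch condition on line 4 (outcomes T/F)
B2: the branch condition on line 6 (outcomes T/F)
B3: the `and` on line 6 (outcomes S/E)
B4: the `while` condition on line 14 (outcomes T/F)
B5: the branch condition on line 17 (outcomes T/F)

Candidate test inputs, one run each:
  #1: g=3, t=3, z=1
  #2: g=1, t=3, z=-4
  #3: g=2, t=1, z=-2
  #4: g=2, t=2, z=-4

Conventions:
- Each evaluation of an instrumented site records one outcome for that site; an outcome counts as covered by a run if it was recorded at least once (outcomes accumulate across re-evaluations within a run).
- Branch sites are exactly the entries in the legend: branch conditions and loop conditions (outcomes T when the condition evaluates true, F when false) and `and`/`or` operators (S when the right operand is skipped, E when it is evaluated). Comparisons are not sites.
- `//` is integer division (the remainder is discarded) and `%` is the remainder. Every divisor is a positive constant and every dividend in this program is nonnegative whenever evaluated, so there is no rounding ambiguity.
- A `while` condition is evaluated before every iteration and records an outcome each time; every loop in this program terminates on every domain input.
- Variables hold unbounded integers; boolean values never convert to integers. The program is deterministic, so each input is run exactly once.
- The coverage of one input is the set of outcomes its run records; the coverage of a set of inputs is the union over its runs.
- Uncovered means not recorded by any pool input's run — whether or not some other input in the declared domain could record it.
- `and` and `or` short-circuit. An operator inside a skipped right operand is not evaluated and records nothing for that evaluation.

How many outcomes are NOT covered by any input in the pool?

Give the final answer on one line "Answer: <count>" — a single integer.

#1 (g=3, t=3, z=1) -> B1->F, B3->S, B2->F, B4->T, B4->T, B4->T, B4->T, B4->F, B5->F; covered: B1=F, B2=F, B3=S, B4=T, B4=F, B5=F
#2 (g=1, t=3, z=-4) -> B1->F, B3->S, B2->F, B4->T, B4->T, B4->T, B4->F, B5->F; covered: B1=F, B2=F, B3=S, B4=T, B4=F, B5=F
#3 (g=2, t=1, z=-2) -> B1->F, B3->E, B2->T, B4->T, B4->T, B4->T, B4->T, B4->F, B5->F; covered: B1=F, B2=T, B3=E, B4=T, B4=F, B5=F
#4 (g=2, t=2, z=-4) -> B1->T, B4->T, B4->T, B4->T, B4->T, B4->F, B5->T; covered: B1=T, B4=T, B4=F, B5=T
union over the pool: B1=T, B1=F, B2=T, B2=F, B3=S, B3=E, B4=T, B4=F, B5=T, B5=F
uncovered (0 of 10): none

Answer: 0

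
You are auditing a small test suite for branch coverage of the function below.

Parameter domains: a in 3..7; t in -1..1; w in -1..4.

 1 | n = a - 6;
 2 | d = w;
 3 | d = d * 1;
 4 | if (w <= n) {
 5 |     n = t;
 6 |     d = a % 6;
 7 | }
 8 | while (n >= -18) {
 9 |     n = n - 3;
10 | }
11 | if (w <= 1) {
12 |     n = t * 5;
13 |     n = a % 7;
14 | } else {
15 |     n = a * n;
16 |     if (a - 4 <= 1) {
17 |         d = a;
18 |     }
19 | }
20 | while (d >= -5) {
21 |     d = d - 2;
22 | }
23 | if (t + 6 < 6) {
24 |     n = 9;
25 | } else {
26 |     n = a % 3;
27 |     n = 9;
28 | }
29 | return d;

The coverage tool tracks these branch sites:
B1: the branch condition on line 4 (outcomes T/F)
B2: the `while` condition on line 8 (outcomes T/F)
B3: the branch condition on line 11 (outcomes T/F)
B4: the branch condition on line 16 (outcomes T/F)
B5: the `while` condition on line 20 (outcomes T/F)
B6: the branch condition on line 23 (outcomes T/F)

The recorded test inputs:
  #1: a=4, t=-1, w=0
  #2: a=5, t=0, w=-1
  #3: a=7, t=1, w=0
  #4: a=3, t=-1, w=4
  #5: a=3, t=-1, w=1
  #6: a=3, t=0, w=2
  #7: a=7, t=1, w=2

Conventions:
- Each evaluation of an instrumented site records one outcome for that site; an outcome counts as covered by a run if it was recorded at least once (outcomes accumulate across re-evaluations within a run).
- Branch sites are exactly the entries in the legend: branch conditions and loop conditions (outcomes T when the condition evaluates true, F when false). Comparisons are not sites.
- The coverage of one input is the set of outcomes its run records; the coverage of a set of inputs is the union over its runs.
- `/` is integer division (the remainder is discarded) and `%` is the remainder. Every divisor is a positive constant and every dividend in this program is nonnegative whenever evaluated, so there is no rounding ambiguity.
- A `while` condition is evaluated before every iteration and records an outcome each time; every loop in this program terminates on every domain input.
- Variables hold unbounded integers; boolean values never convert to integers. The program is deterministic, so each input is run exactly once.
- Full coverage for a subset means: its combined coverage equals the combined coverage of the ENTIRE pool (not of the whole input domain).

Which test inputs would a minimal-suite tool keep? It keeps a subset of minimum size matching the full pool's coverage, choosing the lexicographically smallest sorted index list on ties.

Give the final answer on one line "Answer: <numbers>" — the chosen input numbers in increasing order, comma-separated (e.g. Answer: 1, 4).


run #1 (a=4, t=-1, w=0) runs B1->F, B2->T, B2->T, B2->T, B2->T, B2->T, B2->T, B2->F, B3->T, B5->T, B5->T, B5->T, B5->F, B6->T; records B1=F, B2=T, B2=F, B3=T, B5=T, B5=F, B6=T
run #2 (a=5, t=0, w=-1) runs B1->T, B2->T, B2->T, B2->T, B2->T, B2->T, B2->T, B2->T, B2->F, B3->T, B5->T, B5->T, B5->T, B5->T, ...; records B1=T, B2=T, B2=F, B3=T, B5=T, B5=F, B6=F
run #3 (a=7, t=1, w=0) runs B1->T, B2->T, B2->T, B2->T, B2->T, B2->T, B2->T, B2->T, B2->F, B3->T, B5->T, B5->T, B5->T, B5->T, ...; records B1=T, B2=T, B2=F, B3=T, B5=T, B5=F, B6=F
run #4 (a=3, t=-1, w=4) runs B1->F, B2->T, B2->T, B2->T, B2->T, B2->T, B2->T, B2->F, B3->F, B4->T, B5->T, B5->T, B5->T, B5->T, ...; records B1=F, B2=T, B2=F, B3=F, B4=T, B5=T, B5=F, B6=T
run #5 (a=3, t=-1, w=1) runs B1->F, B2->T, B2->T, B2->T, B2->T, B2->T, B2->T, B2->F, B3->T, B5->T, B5->T, B5->T, B5->T, B5->F, ...; records B1=F, B2=T, B2=F, B3=T, B5=T, B5=F, B6=T
run #6 (a=3, t=0, w=2) runs B1->F, B2->T, B2->T, B2->T, B2->T, B2->T, B2->T, B2->F, B3->F, B4->T, B5->T, B5->T, B5->T, B5->T, ...; records B1=F, B2=T, B2=F, B3=F, B4=T, B5=T, B5=F, B6=F
run #7 (a=7, t=1, w=2) runs B1->F, B2->T, B2->T, B2->T, B2->T, B2->T, B2->T, B2->T, B2->F, B3->F, B4->F, B5->T, B5->T, B5->T, ...; records B1=F, B2=T, B2=F, B3=F, B4=F, B5=T, B5=F, B6=F
together the pool reaches 12 outcomes: B1=T, B1=F, B2=T, B2=F, B3=T, B3=F, B4=T, B4=F, B5=T, B5=F, B6=T, B6=F
no size-1 subset reaches all 12 outcomes (best union: 8/12)
no size-2 subset reaches all 12 outcomes (best union: 11/12)
the canonical winner is {2, 4, 7}: size 3, full 12-outcome coverage, earliest index list among size-3 covers
Answer: 2, 4, 7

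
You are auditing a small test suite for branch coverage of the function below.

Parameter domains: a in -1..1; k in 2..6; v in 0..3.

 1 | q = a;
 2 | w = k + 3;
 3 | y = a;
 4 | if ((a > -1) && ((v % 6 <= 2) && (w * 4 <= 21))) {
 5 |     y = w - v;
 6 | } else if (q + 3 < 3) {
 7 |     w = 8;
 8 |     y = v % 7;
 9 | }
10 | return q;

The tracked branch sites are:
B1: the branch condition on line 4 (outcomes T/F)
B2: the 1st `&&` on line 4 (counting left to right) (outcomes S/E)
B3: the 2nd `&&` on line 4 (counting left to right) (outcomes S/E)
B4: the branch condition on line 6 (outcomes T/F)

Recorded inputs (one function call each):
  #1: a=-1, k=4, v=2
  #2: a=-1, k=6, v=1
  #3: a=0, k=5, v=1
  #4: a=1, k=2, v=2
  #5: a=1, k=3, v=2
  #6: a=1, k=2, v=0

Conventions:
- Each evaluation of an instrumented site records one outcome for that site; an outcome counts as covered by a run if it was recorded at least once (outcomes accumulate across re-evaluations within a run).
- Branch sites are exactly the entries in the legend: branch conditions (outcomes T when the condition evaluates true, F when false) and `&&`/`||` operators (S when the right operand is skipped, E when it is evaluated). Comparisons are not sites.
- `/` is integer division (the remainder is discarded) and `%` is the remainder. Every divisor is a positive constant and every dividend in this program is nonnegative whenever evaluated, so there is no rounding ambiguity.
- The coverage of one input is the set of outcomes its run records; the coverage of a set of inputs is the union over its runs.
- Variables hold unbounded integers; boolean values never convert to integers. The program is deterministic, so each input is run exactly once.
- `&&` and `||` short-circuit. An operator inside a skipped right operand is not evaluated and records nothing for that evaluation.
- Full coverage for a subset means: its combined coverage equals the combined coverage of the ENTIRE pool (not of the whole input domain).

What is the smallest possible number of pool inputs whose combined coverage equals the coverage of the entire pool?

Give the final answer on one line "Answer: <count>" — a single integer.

#1 (a=-1, k=4, v=2) -> covered: B1=F, B2=S, B4=T
#2 (a=-1, k=6, v=1) -> covered: B1=F, B2=S, B4=T
#3 (a=0, k=5, v=1) -> covered: B1=F, B2=E, B3=E, B4=F
#4 (a=1, k=2, v=2) -> covered: B1=T, B2=E, B3=E
#5 (a=1, k=3, v=2) -> covered: B1=F, B2=E, B3=E, B4=F
#6 (a=1, k=2, v=0) -> covered: B1=T, B2=E, B3=E
the full pool covers 7 outcomes: B1=T, B1=F, B2=S, B2=E, B3=E, B4=T, B4=F
checked all size-1 subsets: none covers 7 outcomes (max 4/7)
checked all size-2 subsets: none covers 7 outcomes (max 6/7)
inputs {1, 3, 4} (size 3) cover everything; no size-3 subset with a lexicographically smaller index list covers all 7

Answer: 3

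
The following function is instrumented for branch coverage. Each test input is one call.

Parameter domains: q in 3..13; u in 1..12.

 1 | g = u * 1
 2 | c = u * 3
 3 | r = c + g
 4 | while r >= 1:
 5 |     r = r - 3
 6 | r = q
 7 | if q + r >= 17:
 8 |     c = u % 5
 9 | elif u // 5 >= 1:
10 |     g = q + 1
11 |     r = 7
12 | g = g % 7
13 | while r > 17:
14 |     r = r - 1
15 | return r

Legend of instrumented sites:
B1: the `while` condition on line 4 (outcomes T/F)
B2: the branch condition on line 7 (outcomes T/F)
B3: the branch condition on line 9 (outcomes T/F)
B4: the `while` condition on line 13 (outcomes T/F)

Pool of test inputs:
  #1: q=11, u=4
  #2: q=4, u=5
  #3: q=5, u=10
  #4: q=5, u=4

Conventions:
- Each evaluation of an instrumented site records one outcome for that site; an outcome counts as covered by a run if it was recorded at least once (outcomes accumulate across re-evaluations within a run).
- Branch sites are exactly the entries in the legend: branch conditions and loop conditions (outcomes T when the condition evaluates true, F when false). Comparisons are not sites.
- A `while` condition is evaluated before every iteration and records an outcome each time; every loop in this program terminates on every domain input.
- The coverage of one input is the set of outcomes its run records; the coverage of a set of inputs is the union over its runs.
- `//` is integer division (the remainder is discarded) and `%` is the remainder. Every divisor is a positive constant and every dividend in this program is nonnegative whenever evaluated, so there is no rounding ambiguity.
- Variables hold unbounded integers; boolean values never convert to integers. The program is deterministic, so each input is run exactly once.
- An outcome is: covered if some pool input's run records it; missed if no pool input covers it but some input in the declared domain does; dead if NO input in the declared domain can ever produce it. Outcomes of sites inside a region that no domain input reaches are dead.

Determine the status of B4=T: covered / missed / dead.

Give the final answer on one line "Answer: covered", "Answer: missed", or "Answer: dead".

no pool input records B4=T
checking all 132 inputs in the declared domain: B4=T is never recorded -> dead

Answer: dead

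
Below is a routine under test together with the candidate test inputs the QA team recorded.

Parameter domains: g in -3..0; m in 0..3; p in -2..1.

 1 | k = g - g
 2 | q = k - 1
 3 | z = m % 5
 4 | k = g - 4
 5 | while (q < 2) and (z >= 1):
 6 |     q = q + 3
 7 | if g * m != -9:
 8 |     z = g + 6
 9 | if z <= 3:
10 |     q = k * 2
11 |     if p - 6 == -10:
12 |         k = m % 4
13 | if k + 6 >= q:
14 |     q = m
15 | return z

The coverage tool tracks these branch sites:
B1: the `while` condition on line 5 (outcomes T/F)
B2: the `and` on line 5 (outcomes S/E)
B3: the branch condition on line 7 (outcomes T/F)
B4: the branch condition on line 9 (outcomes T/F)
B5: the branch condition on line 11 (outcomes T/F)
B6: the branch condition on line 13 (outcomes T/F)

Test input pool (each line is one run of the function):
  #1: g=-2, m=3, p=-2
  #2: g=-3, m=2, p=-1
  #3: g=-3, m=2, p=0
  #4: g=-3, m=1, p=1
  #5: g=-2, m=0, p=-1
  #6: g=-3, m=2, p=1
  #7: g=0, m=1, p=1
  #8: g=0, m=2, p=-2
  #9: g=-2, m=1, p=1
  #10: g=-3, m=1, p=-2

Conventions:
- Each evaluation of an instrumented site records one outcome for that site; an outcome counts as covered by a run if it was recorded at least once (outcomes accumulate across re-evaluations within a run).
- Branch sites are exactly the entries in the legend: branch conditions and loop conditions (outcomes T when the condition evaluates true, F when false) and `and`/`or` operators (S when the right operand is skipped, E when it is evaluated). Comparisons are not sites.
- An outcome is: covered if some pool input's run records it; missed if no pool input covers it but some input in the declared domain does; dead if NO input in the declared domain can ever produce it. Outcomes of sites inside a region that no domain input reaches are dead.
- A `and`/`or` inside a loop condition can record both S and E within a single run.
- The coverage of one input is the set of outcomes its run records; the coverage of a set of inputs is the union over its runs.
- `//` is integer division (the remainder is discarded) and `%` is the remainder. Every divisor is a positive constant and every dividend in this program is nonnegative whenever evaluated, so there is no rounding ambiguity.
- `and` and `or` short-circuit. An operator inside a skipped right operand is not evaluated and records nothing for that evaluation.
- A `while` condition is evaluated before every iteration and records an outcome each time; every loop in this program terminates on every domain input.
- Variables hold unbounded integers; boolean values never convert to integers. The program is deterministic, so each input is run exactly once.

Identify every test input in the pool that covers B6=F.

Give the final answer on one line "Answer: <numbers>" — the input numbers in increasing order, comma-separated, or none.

input #1 (g=-2, m=3, p=-2): covers B6=F
input #2 (g=-3, m=2, p=-1): misses B6=F
input #3 (g=-3, m=2, p=0): misses B6=F
input #4 (g=-3, m=1, p=1): misses B6=F
input #5 (g=-2, m=0, p=-1): misses B6=F
input #6 (g=-3, m=2, p=1): misses B6=F
input #7 (g=0, m=1, p=1): misses B6=F
input #8 (g=0, m=2, p=-2): misses B6=F
input #9 (g=-2, m=1, p=1): covers B6=F
input #10 (g=-3, m=1, p=-2): misses B6=F

Answer: 1, 9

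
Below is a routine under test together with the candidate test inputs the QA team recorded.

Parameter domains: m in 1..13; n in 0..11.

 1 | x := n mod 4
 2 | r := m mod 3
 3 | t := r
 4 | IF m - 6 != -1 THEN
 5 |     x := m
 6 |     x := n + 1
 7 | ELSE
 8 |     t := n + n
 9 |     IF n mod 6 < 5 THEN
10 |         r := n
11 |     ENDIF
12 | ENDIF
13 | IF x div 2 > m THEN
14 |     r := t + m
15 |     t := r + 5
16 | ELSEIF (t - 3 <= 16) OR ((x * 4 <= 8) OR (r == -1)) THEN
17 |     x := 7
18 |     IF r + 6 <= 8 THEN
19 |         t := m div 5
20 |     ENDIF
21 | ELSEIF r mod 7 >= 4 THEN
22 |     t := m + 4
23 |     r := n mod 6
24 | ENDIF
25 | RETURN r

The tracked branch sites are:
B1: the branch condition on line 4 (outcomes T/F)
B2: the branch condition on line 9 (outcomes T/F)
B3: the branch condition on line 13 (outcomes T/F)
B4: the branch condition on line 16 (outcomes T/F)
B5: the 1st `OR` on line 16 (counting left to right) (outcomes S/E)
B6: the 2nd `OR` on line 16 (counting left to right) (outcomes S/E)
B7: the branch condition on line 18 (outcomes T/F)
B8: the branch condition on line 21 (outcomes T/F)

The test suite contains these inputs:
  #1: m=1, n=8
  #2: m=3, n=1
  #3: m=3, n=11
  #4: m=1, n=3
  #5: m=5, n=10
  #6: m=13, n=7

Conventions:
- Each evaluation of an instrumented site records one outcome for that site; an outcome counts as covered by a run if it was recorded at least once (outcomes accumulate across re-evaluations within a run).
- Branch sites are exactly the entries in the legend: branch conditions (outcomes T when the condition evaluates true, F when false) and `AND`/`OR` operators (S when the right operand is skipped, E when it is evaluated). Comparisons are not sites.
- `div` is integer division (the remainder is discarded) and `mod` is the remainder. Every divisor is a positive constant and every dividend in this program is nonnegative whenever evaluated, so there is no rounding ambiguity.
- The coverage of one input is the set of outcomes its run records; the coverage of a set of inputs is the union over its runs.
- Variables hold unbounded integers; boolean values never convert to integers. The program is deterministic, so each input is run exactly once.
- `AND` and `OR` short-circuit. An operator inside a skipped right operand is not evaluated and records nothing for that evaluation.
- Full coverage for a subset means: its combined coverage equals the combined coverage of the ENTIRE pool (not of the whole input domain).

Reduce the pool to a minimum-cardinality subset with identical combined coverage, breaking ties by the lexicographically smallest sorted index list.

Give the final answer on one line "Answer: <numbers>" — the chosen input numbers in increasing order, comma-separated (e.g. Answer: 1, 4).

#1 (m=1, n=8) -> covered: B1=T, B3=T
#2 (m=3, n=1) -> covered: B1=T, B3=F, B4=T, B5=S, B7=T
#3 (m=3, n=11) -> covered: B1=T, B3=T
#4 (m=1, n=3) -> covered: B1=T, B3=T
#5 (m=5, n=10) -> covered: B1=F, B2=T, B3=F, B4=T, B5=E, B6=S, B7=F
#6 (m=13, n=7) -> covered: B1=T, B3=F, B4=T, B5=S, B7=T
pool-wide coverage (11 outcomes): B1=T, B1=F, B2=T, B3=T, B3=F, B4=T, B5=S, B5=E, B6=S, B7=T, B7=F
checked all size-1 subsets: none covers 11 outcomes (max 7/11)
checked all size-2 subsets: none covers 11 outcomes (max 10/11)
size 3: inputs {1, 2, 5} cover all 11 outcomes, and no lexicographically smaller subset of this size does

Answer: 1, 2, 5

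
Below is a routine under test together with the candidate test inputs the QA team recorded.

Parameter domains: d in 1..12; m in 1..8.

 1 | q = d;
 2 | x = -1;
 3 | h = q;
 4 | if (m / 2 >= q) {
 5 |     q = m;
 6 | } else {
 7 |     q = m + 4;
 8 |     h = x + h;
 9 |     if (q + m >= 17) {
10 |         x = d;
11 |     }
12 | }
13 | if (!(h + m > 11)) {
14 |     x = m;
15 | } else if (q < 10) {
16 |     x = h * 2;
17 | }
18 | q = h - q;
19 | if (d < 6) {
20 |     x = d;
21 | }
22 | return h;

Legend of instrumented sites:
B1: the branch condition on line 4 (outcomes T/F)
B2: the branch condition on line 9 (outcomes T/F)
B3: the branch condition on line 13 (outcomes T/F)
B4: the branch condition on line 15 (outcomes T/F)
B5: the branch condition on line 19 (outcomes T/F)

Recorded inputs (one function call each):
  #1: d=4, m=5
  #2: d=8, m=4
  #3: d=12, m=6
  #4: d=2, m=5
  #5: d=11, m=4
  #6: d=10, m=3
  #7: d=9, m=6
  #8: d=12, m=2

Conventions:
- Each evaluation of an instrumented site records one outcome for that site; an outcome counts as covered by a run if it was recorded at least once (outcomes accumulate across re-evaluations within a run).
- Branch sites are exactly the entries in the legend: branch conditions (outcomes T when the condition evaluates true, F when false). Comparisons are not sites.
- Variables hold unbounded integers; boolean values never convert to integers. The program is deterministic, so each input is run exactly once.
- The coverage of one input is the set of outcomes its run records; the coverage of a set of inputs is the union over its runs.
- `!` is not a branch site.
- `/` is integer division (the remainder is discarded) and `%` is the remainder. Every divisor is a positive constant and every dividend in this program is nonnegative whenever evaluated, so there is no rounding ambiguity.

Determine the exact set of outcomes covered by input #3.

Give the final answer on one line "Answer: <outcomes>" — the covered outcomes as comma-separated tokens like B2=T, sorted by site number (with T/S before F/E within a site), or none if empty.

Simulating input #3 (d=12, m=6) step by step:
  B1->F, B2->F, B3->F, B4->F, B5->F
deduplicating events, the covered set is: B1=F, B2=F, B3=F, B4=F, B5=F

Answer: B1=F, B2=F, B3=F, B4=F, B5=F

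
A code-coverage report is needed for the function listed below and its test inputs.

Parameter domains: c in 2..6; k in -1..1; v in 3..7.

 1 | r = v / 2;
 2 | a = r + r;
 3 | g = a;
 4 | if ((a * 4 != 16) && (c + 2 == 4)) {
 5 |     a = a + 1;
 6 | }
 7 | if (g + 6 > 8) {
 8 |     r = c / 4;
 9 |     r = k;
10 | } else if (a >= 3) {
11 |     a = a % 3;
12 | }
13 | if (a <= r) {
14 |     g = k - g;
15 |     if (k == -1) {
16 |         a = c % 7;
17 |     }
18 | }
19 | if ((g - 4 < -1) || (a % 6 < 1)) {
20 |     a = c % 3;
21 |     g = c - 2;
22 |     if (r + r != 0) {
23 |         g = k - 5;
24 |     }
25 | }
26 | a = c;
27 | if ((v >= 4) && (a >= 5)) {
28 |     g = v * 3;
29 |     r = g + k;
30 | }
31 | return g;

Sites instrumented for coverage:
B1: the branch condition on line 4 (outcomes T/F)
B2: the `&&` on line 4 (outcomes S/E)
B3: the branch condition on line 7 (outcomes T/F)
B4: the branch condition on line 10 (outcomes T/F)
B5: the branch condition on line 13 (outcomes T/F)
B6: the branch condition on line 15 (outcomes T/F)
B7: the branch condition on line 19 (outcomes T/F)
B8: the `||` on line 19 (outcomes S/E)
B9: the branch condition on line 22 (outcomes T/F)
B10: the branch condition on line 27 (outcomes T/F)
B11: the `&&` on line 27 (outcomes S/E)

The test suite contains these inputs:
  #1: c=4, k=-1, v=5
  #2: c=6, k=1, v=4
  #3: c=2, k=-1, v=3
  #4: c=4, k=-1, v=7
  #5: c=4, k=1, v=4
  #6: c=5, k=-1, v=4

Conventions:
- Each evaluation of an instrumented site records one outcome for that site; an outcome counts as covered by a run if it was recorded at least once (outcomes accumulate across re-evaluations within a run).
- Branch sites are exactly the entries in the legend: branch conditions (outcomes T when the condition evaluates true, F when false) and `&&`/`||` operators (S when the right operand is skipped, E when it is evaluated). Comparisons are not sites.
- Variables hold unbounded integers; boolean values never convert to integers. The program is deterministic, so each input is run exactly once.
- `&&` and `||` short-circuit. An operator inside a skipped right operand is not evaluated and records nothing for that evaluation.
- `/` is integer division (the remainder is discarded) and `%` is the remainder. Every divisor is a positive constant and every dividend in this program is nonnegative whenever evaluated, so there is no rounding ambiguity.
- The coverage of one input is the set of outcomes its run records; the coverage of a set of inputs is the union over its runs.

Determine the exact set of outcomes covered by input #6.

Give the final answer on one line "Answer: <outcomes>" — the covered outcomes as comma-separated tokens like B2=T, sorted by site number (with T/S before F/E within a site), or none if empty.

Event log for input #6 (c=5, k=-1, v=4):
  B2->S, B1->F, B3->T, B5->F, B8->E, B7->F, B11->E, B10->T
distinct outcomes covered: B1=F, B2=S, B3=T, B5=F, B7=F, B8=E, B10=T, B11=E

Answer: B1=F, B2=S, B3=T, B5=F, B7=F, B8=E, B10=T, B11=E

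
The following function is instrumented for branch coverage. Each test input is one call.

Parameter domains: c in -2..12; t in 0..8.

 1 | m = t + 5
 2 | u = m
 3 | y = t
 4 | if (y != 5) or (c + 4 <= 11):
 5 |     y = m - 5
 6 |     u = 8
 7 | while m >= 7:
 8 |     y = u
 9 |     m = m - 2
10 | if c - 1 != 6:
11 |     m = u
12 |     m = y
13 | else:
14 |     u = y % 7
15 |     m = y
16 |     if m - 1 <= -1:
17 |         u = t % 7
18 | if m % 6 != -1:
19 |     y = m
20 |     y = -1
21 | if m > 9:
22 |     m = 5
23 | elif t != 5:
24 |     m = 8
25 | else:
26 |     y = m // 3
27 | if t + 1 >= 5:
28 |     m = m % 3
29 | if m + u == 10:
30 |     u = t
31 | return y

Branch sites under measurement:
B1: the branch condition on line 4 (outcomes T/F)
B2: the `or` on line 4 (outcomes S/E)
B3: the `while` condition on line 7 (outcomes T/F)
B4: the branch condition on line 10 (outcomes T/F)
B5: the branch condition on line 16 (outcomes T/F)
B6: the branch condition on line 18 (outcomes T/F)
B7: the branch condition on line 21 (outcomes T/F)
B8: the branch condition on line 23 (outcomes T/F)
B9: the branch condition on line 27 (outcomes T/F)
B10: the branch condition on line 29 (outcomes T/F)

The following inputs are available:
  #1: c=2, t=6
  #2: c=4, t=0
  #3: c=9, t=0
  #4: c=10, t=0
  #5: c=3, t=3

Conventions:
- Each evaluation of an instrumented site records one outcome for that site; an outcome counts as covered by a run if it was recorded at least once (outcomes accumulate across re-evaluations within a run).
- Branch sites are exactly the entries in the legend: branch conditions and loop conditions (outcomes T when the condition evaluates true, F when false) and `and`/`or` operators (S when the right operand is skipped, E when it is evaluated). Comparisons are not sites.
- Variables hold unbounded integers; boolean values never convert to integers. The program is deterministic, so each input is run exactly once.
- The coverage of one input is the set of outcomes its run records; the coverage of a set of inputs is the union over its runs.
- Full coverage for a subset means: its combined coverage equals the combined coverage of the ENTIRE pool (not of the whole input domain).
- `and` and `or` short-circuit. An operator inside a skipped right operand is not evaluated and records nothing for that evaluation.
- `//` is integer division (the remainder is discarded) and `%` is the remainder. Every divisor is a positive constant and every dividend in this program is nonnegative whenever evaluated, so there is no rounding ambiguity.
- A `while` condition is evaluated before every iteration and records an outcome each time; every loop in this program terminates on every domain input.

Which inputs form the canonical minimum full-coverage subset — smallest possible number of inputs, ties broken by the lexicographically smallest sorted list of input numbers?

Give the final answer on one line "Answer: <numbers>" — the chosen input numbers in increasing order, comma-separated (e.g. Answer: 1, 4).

run #1 (c=2, t=6) records B1=T, B2=S, B3=T, B3=F, B4=T, B6=T, B7=F, B8=T, B9=T, B10=T
run #2 (c=4, t=0) records B1=T, B2=S, B3=F, B4=T, B6=T, B7=F, B8=T, B9=F, B10=F
run #3 (c=9, t=0) records B1=T, B2=S, B3=F, B4=T, B6=T, B7=F, B8=T, B9=F, B10=F
run #4 (c=10, t=0) records B1=T, B2=S, B3=F, B4=T, B6=T, B7=F, B8=T, B9=F, B10=F
run #5 (c=3, t=3) records B1=T, B2=S, B3=T, B3=F, B4=T, B6=T, B7=F, B8=T, B9=F, B10=F
together the pool reaches 12 outcomes: B1=T, B2=S, B3=T, B3=F, B4=T, B6=T, B7=F, B8=T, B9=T, B9=F, B10=T, B10=F
no size-1 subset reaches all 12 outcomes (best union: 10/12)
size 2: inputs {1, 2} cover all 12 outcomes, and no lexicographically smaller subset of this size does

Answer: 1, 2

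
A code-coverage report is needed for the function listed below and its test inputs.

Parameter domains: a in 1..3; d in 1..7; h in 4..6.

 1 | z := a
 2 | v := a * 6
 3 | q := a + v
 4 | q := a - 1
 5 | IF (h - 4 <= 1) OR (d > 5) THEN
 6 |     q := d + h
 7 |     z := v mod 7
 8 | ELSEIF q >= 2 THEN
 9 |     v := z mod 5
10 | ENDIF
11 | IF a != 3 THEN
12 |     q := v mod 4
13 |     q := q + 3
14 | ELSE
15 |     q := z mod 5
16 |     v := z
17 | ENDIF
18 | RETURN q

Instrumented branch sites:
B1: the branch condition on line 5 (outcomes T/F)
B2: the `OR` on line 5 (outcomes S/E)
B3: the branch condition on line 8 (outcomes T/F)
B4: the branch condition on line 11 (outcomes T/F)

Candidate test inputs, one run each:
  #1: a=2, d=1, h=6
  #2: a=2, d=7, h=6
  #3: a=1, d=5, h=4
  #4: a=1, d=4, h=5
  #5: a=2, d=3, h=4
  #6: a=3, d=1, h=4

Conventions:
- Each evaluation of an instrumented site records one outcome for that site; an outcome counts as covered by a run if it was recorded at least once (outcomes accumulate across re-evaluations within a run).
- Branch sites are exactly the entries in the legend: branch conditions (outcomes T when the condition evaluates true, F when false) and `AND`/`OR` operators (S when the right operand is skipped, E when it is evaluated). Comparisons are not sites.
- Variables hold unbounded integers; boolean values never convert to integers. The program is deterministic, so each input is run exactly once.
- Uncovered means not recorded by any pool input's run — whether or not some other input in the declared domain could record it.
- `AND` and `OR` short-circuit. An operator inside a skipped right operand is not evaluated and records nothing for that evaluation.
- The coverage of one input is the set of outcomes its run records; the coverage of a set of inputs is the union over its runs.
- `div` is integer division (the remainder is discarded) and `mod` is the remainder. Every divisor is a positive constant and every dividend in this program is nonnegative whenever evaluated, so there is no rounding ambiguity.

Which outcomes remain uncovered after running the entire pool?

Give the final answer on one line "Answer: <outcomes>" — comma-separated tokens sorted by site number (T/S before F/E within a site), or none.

input #1, a=2, d=1, h=6: outcomes B1=F, B2=E, B3=F, B4=T
input #2, a=2, d=7, h=6: outcomes B1=T, B2=E, B4=T
input #3, a=1, d=5, h=4: outcomes B1=T, B2=S, B4=T
input #4, a=1, d=4, h=5: outcomes B1=T, B2=S, B4=T
input #5, a=2, d=3, h=4: outcomes B1=T, B2=S, B4=T
input #6, a=3, d=1, h=4: outcomes B1=T, B2=S, B4=F
union over the pool: B1=T, B1=F, B2=S, B2=E, B3=F, B4=T, B4=F
uncovered (1 of 8): B3=T

Answer: B3=T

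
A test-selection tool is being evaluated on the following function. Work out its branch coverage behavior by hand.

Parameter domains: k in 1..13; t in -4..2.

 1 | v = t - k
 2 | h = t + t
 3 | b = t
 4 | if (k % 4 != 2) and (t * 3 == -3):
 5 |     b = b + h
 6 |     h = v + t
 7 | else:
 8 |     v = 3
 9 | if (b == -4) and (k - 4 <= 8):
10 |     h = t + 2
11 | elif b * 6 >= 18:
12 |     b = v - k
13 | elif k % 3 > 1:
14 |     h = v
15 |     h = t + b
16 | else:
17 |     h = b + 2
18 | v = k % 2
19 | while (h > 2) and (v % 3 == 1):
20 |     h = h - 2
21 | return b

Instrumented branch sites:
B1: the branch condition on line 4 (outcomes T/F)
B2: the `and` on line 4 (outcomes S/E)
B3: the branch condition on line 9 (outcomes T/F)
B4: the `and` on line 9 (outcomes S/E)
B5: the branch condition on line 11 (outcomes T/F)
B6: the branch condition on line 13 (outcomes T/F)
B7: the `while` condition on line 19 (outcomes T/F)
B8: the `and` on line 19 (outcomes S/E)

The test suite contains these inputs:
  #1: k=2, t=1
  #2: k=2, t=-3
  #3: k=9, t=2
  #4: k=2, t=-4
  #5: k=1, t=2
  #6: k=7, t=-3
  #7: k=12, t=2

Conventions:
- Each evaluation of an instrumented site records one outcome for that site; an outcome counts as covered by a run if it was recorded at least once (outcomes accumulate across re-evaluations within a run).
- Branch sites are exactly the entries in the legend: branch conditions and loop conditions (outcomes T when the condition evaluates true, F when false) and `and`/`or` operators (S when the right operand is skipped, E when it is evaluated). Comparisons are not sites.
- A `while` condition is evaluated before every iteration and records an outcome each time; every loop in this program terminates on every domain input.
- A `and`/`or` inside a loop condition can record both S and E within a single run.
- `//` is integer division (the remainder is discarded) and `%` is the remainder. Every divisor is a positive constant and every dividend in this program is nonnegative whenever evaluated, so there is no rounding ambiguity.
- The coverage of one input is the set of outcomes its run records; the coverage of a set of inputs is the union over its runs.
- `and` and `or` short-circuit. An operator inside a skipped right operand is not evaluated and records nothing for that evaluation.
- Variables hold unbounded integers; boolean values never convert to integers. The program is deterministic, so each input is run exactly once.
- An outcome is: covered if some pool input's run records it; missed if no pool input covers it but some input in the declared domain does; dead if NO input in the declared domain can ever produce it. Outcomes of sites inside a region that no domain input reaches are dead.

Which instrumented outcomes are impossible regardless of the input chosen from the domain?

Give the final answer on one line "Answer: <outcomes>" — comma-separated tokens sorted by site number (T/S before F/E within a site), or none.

running all 91 domain inputs and tallying outcomes:
  B5=T: unreachable across the whole domain -> dead
  reachable outcomes have witnesses, e.g. B1=T (e.g. k=1, t=-1), B1=F (e.g. k=1, t=-4), B2=S (e.g. k=2, t=-4), B2=E (e.g. k=1, t=-4)

Answer: B5=T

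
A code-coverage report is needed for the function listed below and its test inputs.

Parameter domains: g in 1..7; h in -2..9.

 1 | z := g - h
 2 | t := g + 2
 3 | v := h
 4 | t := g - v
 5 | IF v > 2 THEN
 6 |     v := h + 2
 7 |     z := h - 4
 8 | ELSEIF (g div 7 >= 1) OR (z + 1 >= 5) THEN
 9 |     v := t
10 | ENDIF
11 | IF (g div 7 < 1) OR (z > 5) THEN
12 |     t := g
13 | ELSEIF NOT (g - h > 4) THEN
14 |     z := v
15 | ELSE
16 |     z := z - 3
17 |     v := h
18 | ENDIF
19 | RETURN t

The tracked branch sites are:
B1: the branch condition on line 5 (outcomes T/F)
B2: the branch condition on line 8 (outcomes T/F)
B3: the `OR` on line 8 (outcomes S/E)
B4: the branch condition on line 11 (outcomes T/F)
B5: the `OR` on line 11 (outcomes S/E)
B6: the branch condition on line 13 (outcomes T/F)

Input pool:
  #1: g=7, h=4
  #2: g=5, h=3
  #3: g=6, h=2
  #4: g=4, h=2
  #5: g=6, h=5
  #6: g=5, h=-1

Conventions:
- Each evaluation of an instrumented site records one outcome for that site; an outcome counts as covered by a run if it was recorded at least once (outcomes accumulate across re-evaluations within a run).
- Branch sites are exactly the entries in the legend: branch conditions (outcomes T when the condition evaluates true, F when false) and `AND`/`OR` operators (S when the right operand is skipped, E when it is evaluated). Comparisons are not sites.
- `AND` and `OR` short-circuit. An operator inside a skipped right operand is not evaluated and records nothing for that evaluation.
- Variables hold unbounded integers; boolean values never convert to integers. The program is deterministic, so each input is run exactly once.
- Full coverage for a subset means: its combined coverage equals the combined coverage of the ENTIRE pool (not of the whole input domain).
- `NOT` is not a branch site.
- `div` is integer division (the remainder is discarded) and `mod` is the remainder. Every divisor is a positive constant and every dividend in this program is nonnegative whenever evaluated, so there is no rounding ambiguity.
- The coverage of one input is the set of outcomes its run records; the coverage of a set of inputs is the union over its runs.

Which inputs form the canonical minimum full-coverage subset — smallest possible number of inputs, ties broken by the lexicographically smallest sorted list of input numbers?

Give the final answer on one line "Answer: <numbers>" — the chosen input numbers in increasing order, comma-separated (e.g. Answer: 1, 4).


test 1 (g=7, h=4) hits B1=T, B4=F, B5=E, B6=T
test 2 (g=5, h=3) hits B1=T, B4=T, B5=S
test 3 (g=6, h=2) hits B1=F, B2=T, B3=E, B4=T, B5=S
test 4 (g=4, h=2) hits B1=F, B2=F, B3=E, B4=T, B5=S
test 5 (g=6, h=5) hits B1=T, B4=T, B5=S
test 6 (g=5, h=-1) hits B1=F, B2=T, B3=E, B4=T, B5=S
union over all inputs: B1=T, B1=F, B2=T, B2=F, B3=E, B4=T, B4=F, B5=S, B5=E, B6=T (10 outcomes)
every size-1 subset falls short of the 10 outcomes (best: 5/10)
every size-2 subset falls short of the 10 outcomes (best: 9/10)
inputs {1, 3, 4} (size 3) cover everything; no size-3 subset with a lexicographically smaller index list covers all 10
Answer: 1, 3, 4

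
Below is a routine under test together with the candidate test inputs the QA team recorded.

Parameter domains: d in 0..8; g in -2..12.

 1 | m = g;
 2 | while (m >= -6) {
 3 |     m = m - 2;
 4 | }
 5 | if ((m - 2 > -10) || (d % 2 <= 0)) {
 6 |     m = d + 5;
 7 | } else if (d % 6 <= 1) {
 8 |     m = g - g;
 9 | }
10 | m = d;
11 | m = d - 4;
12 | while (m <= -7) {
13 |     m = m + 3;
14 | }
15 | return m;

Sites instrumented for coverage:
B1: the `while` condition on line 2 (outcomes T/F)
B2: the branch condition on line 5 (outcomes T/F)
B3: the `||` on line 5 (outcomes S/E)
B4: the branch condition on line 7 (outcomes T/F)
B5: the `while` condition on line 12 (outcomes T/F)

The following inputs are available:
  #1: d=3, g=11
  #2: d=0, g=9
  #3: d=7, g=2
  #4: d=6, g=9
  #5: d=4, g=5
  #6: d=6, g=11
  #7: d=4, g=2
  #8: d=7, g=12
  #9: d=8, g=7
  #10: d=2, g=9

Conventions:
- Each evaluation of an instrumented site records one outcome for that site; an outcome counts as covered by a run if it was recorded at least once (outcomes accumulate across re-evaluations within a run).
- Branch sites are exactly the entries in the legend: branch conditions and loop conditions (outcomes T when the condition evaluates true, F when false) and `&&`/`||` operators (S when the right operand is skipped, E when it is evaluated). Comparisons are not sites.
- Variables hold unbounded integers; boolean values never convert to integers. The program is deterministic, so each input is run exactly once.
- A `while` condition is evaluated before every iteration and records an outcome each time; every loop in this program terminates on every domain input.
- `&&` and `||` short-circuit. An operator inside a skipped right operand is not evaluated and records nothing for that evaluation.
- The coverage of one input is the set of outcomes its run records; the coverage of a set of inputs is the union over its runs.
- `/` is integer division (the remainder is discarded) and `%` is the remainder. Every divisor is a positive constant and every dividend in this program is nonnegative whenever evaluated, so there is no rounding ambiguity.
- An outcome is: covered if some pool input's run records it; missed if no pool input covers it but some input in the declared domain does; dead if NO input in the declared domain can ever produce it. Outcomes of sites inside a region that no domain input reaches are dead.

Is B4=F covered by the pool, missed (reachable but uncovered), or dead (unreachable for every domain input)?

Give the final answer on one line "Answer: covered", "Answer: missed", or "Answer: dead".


no pool input records B4=F
but domain input (d=3, g=-2) does record it -> reachable, so missed
Answer: missed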